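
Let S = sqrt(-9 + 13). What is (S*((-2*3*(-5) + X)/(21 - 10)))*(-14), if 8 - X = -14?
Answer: -1456/11 ≈ -132.36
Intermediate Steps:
X = 22 (X = 8 - 1*(-14) = 8 + 14 = 22)
S = 2 (S = sqrt(4) = 2)
(S*((-2*3*(-5) + X)/(21 - 10)))*(-14) = (2*((-2*3*(-5) + 22)/(21 - 10)))*(-14) = (2*((-6*(-5) + 22)/11))*(-14) = (2*((30 + 22)*(1/11)))*(-14) = (2*(52*(1/11)))*(-14) = (2*(52/11))*(-14) = (104/11)*(-14) = -1456/11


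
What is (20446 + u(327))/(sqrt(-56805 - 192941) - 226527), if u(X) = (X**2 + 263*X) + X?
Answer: -6915642783/7330675925 - 30529*I*sqrt(249746)/7330675925 ≈ -0.94338 - 0.0020812*I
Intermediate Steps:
u(X) = X**2 + 264*X
(20446 + u(327))/(sqrt(-56805 - 192941) - 226527) = (20446 + 327*(264 + 327))/(sqrt(-56805 - 192941) - 226527) = (20446 + 327*591)/(sqrt(-249746) - 226527) = (20446 + 193257)/(I*sqrt(249746) - 226527) = 213703/(-226527 + I*sqrt(249746))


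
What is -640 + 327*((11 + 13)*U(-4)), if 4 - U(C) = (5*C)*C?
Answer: -597088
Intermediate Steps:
U(C) = 4 - 5*C**2 (U(C) = 4 - 5*C*C = 4 - 5*C**2)
-640 + 327*((11 + 13)*U(-4)) = -640 + 327*((11 + 13)*(4 - 5*(-4)**2)) = -640 + 327*(24*(4 - 5*16)) = -640 + 327*(24*(4 - 80)) = -640 + 327*(24*(-76)) = -640 + 327*(-1824) = -640 - 596448 = -597088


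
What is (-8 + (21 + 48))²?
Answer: 3721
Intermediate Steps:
(-8 + (21 + 48))² = (-8 + 69)² = 61² = 3721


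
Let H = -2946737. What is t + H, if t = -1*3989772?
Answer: -6936509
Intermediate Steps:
t = -3989772
t + H = -3989772 - 2946737 = -6936509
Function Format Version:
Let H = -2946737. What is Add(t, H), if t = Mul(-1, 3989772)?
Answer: -6936509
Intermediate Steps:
t = -3989772
Add(t, H) = Add(-3989772, -2946737) = -6936509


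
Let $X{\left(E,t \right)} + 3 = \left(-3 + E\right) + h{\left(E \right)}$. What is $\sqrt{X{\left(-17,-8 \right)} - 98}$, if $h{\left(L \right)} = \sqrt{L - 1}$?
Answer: $\sqrt{-121 + 3 i \sqrt{2}} \approx 0.1928 + 11.002 i$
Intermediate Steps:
$h{\left(L \right)} = \sqrt{-1 + L}$
$X{\left(E,t \right)} = -6 + E + \sqrt{-1 + E}$ ($X{\left(E,t \right)} = -3 + \left(\left(-3 + E\right) + \sqrt{-1 + E}\right) = -3 + \left(-3 + E + \sqrt{-1 + E}\right) = -6 + E + \sqrt{-1 + E}$)
$\sqrt{X{\left(-17,-8 \right)} - 98} = \sqrt{\left(-6 - 17 + \sqrt{-1 - 17}\right) - 98} = \sqrt{\left(-6 - 17 + \sqrt{-18}\right) - 98} = \sqrt{\left(-6 - 17 + 3 i \sqrt{2}\right) - 98} = \sqrt{\left(-23 + 3 i \sqrt{2}\right) - 98} = \sqrt{-121 + 3 i \sqrt{2}}$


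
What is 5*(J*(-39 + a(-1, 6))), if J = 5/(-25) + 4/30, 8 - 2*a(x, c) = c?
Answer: 38/3 ≈ 12.667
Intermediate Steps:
a(x, c) = 4 - c/2
J = -1/15 (J = 5*(-1/25) + 4*(1/30) = -⅕ + 2/15 = -1/15 ≈ -0.066667)
5*(J*(-39 + a(-1, 6))) = 5*(-(-39 + (4 - ½*6))/15) = 5*(-(-39 + (4 - 3))/15) = 5*(-(-39 + 1)/15) = 5*(-1/15*(-38)) = 5*(38/15) = 38/3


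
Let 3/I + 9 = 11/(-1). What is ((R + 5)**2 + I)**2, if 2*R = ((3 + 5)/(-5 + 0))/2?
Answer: 4414201/10000 ≈ 441.42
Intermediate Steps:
I = -3/20 (I = 3/(-9 + 11/(-1)) = 3/(-9 + 11*(-1)) = 3/(-9 - 11) = 3/(-20) = 3*(-1/20) = -3/20 ≈ -0.15000)
R = -2/5 (R = (((3 + 5)/(-5 + 0))/2)/2 = ((8/(-5))*(1/2))/2 = ((8*(-1/5))*(1/2))/2 = (-8/5*1/2)/2 = (1/2)*(-4/5) = -2/5 ≈ -0.40000)
((R + 5)**2 + I)**2 = ((-2/5 + 5)**2 - 3/20)**2 = ((23/5)**2 - 3/20)**2 = (529/25 - 3/20)**2 = (2101/100)**2 = 4414201/10000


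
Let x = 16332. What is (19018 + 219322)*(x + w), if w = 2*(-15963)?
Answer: -3716673960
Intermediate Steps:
w = -31926
(19018 + 219322)*(x + w) = (19018 + 219322)*(16332 - 31926) = 238340*(-15594) = -3716673960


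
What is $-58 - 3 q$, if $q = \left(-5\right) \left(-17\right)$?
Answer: $-313$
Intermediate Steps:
$q = 85$
$-58 - 3 q = -58 - 255 = -313$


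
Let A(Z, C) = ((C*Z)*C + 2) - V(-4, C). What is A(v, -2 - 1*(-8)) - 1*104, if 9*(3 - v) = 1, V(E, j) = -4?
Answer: 6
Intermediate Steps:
v = 26/9 (v = 3 - 1/9*1 = 3 - 1/9 = 26/9 ≈ 2.8889)
A(Z, C) = 6 + Z*C**2 (A(Z, C) = ((C*Z)*C + 2) - 1*(-4) = (Z*C**2 + 2) + 4 = (2 + Z*C**2) + 4 = 6 + Z*C**2)
A(v, -2 - 1*(-8)) - 1*104 = (6 + 26*(-2 - 1*(-8))**2/9) - 1*104 = (6 + 26*(-2 + 8)**2/9) - 104 = (6 + (26/9)*6**2) - 104 = (6 + (26/9)*36) - 104 = (6 + 104) - 104 = 110 - 104 = 6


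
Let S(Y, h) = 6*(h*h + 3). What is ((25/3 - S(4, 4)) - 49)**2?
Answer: 215296/9 ≈ 23922.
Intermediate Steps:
S(Y, h) = 18 + 6*h**2 (S(Y, h) = 6*(h**2 + 3) = 6*(3 + h**2) = 18 + 6*h**2)
((25/3 - S(4, 4)) - 49)**2 = ((25/3 - (18 + 6*4**2)) - 49)**2 = ((25*(1/3) - (18 + 6*16)) - 49)**2 = ((25/3 - (18 + 96)) - 49)**2 = ((25/3 - 1*114) - 49)**2 = ((25/3 - 114) - 49)**2 = (-317/3 - 49)**2 = (-464/3)**2 = 215296/9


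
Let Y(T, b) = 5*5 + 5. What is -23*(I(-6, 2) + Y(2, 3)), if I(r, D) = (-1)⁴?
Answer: -713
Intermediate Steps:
I(r, D) = 1
Y(T, b) = 30 (Y(T, b) = 25 + 5 = 30)
-23*(I(-6, 2) + Y(2, 3)) = -23*(1 + 30) = -23*31 = -713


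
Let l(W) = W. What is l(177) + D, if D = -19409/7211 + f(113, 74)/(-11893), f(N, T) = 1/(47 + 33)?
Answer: 1195901083509/6860833840 ≈ 174.31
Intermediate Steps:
f(N, T) = 1/80
D = -18466506171/6860833840 (D = -19409/7211 + (1/80)/(-11893) = -19409*1/7211 + (1/80)*(-1/11893) = -19409/7211 - 1/951440 = -18466506171/6860833840 ≈ -2.6916)
l(177) + D = 177 - 18466506171/6860833840 = 1195901083509/6860833840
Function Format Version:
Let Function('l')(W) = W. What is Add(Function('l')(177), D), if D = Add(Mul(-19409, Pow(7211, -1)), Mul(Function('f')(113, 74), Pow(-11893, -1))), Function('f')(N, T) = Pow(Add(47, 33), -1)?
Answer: Rational(1195901083509, 6860833840) ≈ 174.31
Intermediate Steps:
Function('f')(N, T) = Rational(1, 80) (Function('f')(N, T) = Pow(80, -1) = Rational(1, 80))
D = Rational(-18466506171, 6860833840) (D = Add(Mul(-19409, Pow(7211, -1)), Mul(Rational(1, 80), Pow(-11893, -1))) = Add(Mul(-19409, Rational(1, 7211)), Mul(Rational(1, 80), Rational(-1, 11893))) = Add(Rational(-19409, 7211), Rational(-1, 951440)) = Rational(-18466506171, 6860833840) ≈ -2.6916)
Add(Function('l')(177), D) = Add(177, Rational(-18466506171, 6860833840)) = Rational(1195901083509, 6860833840)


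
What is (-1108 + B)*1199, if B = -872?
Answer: -2374020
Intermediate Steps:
(-1108 + B)*1199 = (-1108 - 872)*1199 = -1980*1199 = -2374020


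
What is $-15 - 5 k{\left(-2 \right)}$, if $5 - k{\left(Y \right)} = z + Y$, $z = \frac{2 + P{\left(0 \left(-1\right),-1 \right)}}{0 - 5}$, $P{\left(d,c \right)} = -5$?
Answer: $-47$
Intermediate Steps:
$z = \frac{3}{5}$ ($z = \frac{2 - 5}{0 - 5} = - \frac{3}{-5} = \left(-3\right) \left(- \frac{1}{5}\right) = \frac{3}{5} \approx 0.6$)
$k{\left(Y \right)} = \frac{22}{5} - Y$ ($k{\left(Y \right)} = 5 - \left(\frac{3}{5} + Y\right) = \frac{22}{5} - Y$)
$-15 - 5 k{\left(-2 \right)} = -15 - 5 \left(\frac{22}{5} - -2\right) = -15 - 5 \left(\frac{22}{5} + 2\right) = -15 - 32 = -47$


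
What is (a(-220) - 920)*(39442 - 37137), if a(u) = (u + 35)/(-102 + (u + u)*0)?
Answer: -215874775/102 ≈ -2.1164e+6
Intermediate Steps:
a(u) = -35/102 - u/102 (a(u) = (35 + u)/(-102 + (2*u)*0) = (35 + u)/(-102 + 0) = (35 + u)/(-102) = (35 + u)*(-1/102) = -35/102 - u/102)
(a(-220) - 920)*(39442 - 37137) = ((-35/102 - 1/102*(-220)) - 920)*(39442 - 37137) = ((-35/102 + 110/51) - 920)*2305 = (185/102 - 920)*2305 = -93655/102*2305 = -215874775/102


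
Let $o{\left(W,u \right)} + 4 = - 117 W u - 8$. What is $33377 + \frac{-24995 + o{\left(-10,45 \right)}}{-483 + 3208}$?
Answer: $\frac{90979968}{2725} \approx 33387.0$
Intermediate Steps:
$o{\left(W,u \right)} = -12 - 117 W u$ ($o{\left(W,u \right)} = -4 + \left(- 117 W u - 8\right) = -4 - \left(8 + 117 W u\right) = -12 - 117 W u$)
$33377 + \frac{-24995 + o{\left(-10,45 \right)}}{-483 + 3208} = 33377 + \frac{-24995 - \left(12 - 52650\right)}{-483 + 3208} = 33377 + \frac{-24995 + \left(-12 + 52650\right)}{2725} = 33377 + \left(-24995 + 52638\right) \frac{1}{2725} = 33377 + 27643 \cdot \frac{1}{2725} = 33377 + \frac{27643}{2725} = \frac{90979968}{2725}$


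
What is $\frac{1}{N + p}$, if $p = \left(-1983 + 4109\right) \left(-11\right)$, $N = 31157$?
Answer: $\frac{1}{7771} \approx 0.00012868$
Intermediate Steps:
$p = -23386$ ($p = 2126 \left(-11\right) = -23386$)
$\frac{1}{N + p} = \frac{1}{31157 - 23386} = \frac{1}{7771}$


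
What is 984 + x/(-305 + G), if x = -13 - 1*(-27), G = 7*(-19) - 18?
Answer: 224345/228 ≈ 983.97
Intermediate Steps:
G = -151 (G = -133 - 18 = -151)
x = 14 (x = -13 + 27 = 14)
984 + x/(-305 + G) = 984 + 14/(-305 - 151) = 984 + 14/(-456) = 984 - 1/456*14 = 984 - 7/228 = 224345/228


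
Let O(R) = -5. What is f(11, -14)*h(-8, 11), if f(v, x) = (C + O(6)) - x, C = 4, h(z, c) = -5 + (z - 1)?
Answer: -182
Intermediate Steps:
h(z, c) = -6 + z (h(z, c) = -5 + (-1 + z) = -6 + z)
f(v, x) = -1 - x (f(v, x) = (4 - 5) - x = -1 - x)
f(11, -14)*h(-8, 11) = (-1 - 1*(-14))*(-6 - 8) = (-1 + 14)*(-14) = 13*(-14) = -182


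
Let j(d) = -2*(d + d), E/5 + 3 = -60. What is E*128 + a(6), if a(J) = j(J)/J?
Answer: -40324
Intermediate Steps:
E = -315 (E = -15 + 5*(-60) = -15 - 300 = -315)
j(d) = -4*d
a(J) = -4 (a(J) = (-4*J)/J = -4)
E*128 + a(6) = -315*128 - 4 = -40320 - 4 = -40324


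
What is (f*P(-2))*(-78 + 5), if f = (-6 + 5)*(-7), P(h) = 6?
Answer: -3066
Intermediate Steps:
f = 7 (f = -1*(-7) = 7)
(f*P(-2))*(-78 + 5) = (7*6)*(-78 + 5) = 42*(-73) = -3066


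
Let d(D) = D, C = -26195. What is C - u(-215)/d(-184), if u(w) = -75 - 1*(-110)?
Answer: -4819845/184 ≈ -26195.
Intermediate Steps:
u(w) = 35 (u(w) = -75 + 110 = 35)
C - u(-215)/d(-184) = -26195 - 35/(-184) = -26195 - 35*(-1)/184 = -26195 - 1*(-35/184) = -26195 + 35/184 = -4819845/184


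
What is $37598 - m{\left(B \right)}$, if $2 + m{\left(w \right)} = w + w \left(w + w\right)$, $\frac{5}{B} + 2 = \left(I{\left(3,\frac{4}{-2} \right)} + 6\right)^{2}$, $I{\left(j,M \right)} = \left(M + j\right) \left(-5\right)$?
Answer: $37555$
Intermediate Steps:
$I{\left(j,M \right)} = - 5 M - 5 j$
$B = -5$ ($B = \frac{5}{-2 + \left(\left(- 5 \frac{4}{-2} - 15\right) + 6\right)^{2}} = \frac{5}{-2 + \left(\left(- 5 \cdot 4 \left(- \frac{1}{2}\right) - 15\right) + 6\right)^{2}} = \frac{5}{-2 + \left(\left(\left(-5\right) \left(-2\right) - 15\right) + 6\right)^{2}} = \frac{5}{-2 + \left(\left(10 - 15\right) + 6\right)^{2}} = \frac{5}{-2 + \left(-5 + 6\right)^{2}} = \frac{5}{-2 + 1^{2}} = \frac{5}{-2 + 1} = \frac{5}{-1} = 5 \left(-1\right) = -5$)
$m{\left(w \right)} = -2 + w + 2 w^{2}$ ($m{\left(w \right)} = -2 + \left(w + w \left(w + w\right)\right) = -2 + \left(w + w 2 w\right) = -2 + \left(w + 2 w^{2}\right) = -2 + w + 2 w^{2}$)
$37598 - m{\left(B \right)} = 37598 - \left(-2 - 5 + 2 \left(-5\right)^{2}\right) = 37598 - \left(-2 - 5 + 2 \cdot 25\right) = 37598 - \left(-2 - 5 + 50\right) = 37598 - 43 = 37555$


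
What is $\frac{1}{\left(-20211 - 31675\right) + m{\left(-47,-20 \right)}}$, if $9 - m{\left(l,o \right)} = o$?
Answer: $- \frac{1}{51857} \approx -1.9284 \cdot 10^{-5}$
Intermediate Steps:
$m{\left(l,o \right)} = 9 - o$
$\frac{1}{\left(-20211 - 31675\right) + m{\left(-47,-20 \right)}} = \frac{1}{\left(-20211 - 31675\right) + \left(9 - -20\right)} = \frac{1}{-51886 + \left(9 + 20\right)} = \frac{1}{-51886 + 29} = \frac{1}{-51857} = - \frac{1}{51857}$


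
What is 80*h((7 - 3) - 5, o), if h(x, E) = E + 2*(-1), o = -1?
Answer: -240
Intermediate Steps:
h(x, E) = -2 + E (h(x, E) = E - 2 = -2 + E)
80*h((7 - 3) - 5, o) = 80*(-2 - 1) = 80*(-3) = -240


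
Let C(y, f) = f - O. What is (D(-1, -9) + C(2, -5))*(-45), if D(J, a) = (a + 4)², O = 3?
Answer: -765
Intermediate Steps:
D(J, a) = (4 + a)²
C(y, f) = -3 + f (C(y, f) = f - 1*3 = f - 3 = -3 + f)
(D(-1, -9) + C(2, -5))*(-45) = ((4 - 9)² + (-3 - 5))*(-45) = ((-5)² - 8)*(-45) = (25 - 8)*(-45) = 17*(-45) = -765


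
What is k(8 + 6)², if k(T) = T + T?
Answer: 784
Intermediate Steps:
k(T) = 2*T
k(8 + 6)² = (2*(8 + 6))² = (2*14)² = 28² = 784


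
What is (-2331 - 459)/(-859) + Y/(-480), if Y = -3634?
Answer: 2230403/206160 ≈ 10.819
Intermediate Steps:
(-2331 - 459)/(-859) + Y/(-480) = (-2331 - 459)/(-859) - 3634/(-480) = -2790*(-1/859) - 3634*(-1/480) = 2790/859 + 1817/240 = 2230403/206160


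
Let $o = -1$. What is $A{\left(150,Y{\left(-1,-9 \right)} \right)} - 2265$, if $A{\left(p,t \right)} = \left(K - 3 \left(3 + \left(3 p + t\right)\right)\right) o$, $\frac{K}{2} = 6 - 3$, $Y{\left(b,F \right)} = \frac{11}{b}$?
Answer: $-945$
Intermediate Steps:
$K = 6$ ($K = 2 \left(6 - 3\right) = 2 \cdot 3 = 6$)
$A{\left(p,t \right)} = 3 + 3 t + 9 p$ ($A{\left(p,t \right)} = \left(6 - 3 \left(3 + \left(3 p + t\right)\right)\right) \left(-1\right) = \left(6 - 3 \left(3 + \left(t + 3 p\right)\right)\right) \left(-1\right) = \left(6 - 3 \left(3 + t + 3 p\right)\right) \left(-1\right) = \left(6 - \left(9 + 3 t + 9 p\right)\right) \left(-1\right) = \left(-3 - 9 p - 3 t\right) \left(-1\right) = 3 + 3 t + 9 p$)
$A{\left(150,Y{\left(-1,-9 \right)} \right)} - 2265 = \left(3 + 3 \frac{11}{-1} + 9 \cdot 150\right) - 2265 = \left(3 + 3 \cdot 11 \left(-1\right) + 1350\right) - 2265 = \left(3 + 3 \left(-11\right) + 1350\right) - 2265 = \left(3 - 33 + 1350\right) - 2265 = 1320 - 2265 = -945$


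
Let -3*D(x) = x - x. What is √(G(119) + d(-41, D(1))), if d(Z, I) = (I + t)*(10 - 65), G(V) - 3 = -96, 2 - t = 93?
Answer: 4*√307 ≈ 70.086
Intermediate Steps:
t = -91 (t = 2 - 1*93 = 2 - 93 = -91)
G(V) = -93 (G(V) = 3 - 96 = -93)
D(x) = 0 (D(x) = -(x - x)/3 = -⅓*0 = 0)
d(Z, I) = 5005 - 55*I (d(Z, I) = (I - 91)*(10 - 65) = (-91 + I)*(-55) = 5005 - 55*I)
√(G(119) + d(-41, D(1))) = √(-93 + (5005 - 55*0)) = √(-93 + (5005 + 0)) = √(-93 + 5005) = √4912 = 4*√307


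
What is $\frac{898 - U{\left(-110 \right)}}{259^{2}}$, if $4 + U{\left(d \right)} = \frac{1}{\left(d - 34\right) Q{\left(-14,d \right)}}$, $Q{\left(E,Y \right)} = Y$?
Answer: $\frac{2041097}{151794720} \approx 0.013446$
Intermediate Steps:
$U{\left(d \right)} = -4 + \frac{1}{d \left(-34 + d\right)}$ ($U{\left(d \right)} = -4 + \frac{1}{\left(d - 34\right) d} = -4 + \frac{1}{\left(-34 + d\right) d} = -4 + \frac{1}{d \left(-34 + d\right)}$)
$\frac{898 - U{\left(-110 \right)}}{259^{2}} = \frac{898 - \frac{1 - 4 \left(-110\right)^{2} + 136 \left(-110\right)}{\left(-110\right) \left(-34 - 110\right)}}{259^{2}} = \frac{898 - - \frac{1 - 48400 - 14960}{110 \left(-144\right)}}{67081} = \left(898 - \left(- \frac{1}{110}\right) \left(- \frac{1}{144}\right) \left(1 - 48400 - 14960\right)\right) \frac{1}{67081} = \left(898 - \left(- \frac{1}{110}\right) \left(- \frac{1}{144}\right) \left(-63359\right)\right) \frac{1}{67081} = \left(898 - - \frac{63359}{15840}\right) \frac{1}{67081} = \left(898 + \frac{63359}{15840}\right) \frac{1}{67081} = \frac{14287679}{15840} \cdot \frac{1}{67081} = \frac{2041097}{151794720}$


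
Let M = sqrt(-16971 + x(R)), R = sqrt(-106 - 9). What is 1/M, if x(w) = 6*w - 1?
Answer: sqrt(2)/(2*sqrt(-8486 + 3*I*sqrt(115))) ≈ 1.455e-5 - 0.0076759*I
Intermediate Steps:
R = I*sqrt(115) (R = sqrt(-115) = I*sqrt(115) ≈ 10.724*I)
x(w) = -1 + 6*w
M = sqrt(-16972 + 6*I*sqrt(115)) (M = sqrt(-16971 + (-1 + 6*(I*sqrt(115)))) = sqrt(-16971 + (-1 + 6*I*sqrt(115))) = sqrt(-16972 + 6*I*sqrt(115)) ≈ 0.247 + 130.28*I)
1/M = 1/(sqrt(-16972 + 6*I*sqrt(115))) = 1/sqrt(-16972 + 6*I*sqrt(115))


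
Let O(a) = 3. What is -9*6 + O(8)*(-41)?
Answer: -177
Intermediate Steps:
-9*6 + O(8)*(-41) = -9*6 + 3*(-41) = -54 - 123 = -177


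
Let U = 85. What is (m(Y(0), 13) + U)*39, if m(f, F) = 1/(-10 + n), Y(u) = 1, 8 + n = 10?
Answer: 26481/8 ≈ 3310.1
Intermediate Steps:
n = 2 (n = -8 + 10 = 2)
m(f, F) = -1/8 (m(f, F) = 1/(-10 + 2) = 1/(-8) = -1/8)
(m(Y(0), 13) + U)*39 = (-1/8 + 85)*39 = (679/8)*39 = 26481/8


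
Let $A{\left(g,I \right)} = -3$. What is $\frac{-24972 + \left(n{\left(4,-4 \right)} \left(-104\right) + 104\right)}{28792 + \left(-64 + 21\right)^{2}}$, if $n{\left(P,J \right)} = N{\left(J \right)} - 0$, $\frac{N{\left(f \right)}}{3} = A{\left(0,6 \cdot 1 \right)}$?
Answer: $- \frac{23932}{30641} \approx -0.78104$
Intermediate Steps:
$N{\left(f \right)} = -9$ ($N{\left(f \right)} = 3 \left(-3\right) = -9$)
$n{\left(P,J \right)} = -9$ ($n{\left(P,J \right)} = -9 - 0 = -9 + 0 = -9$)
$\frac{-24972 + \left(n{\left(4,-4 \right)} \left(-104\right) + 104\right)}{28792 + \left(-64 + 21\right)^{2}} = \frac{-24972 + \left(\left(-9\right) \left(-104\right) + 104\right)}{28792 + \left(-64 + 21\right)^{2}} = \frac{-24972 + \left(936 + 104\right)}{28792 + \left(-43\right)^{2}} = \frac{-24972 + 1040}{28792 + 1849} = - \frac{23932}{30641}$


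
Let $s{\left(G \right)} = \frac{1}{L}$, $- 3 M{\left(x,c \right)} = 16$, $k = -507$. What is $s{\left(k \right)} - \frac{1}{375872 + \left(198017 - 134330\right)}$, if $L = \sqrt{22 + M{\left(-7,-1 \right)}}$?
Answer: $- \frac{1}{439559} + \frac{\sqrt{6}}{10} \approx 0.24495$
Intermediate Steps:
$M{\left(x,c \right)} = - \frac{16}{3}$ ($M{\left(x,c \right)} = \left(- \frac{1}{3}\right) 16 = - \frac{16}{3}$)
$L = \frac{5 \sqrt{6}}{3}$ ($L = \sqrt{22 - \frac{16}{3}} = \sqrt{\frac{50}{3}} = \frac{5 \sqrt{6}}{3} \approx 4.0825$)
$s{\left(G \right)} = \frac{\sqrt{6}}{10}$ ($s{\left(G \right)} = \frac{1}{\frac{5}{3} \sqrt{6}} = \frac{\sqrt{6}}{10}$)
$s{\left(k \right)} - \frac{1}{375872 + \left(198017 - 134330\right)} = \frac{\sqrt{6}}{10} - \frac{1}{375872 + \left(198017 - 134330\right)} = \frac{\sqrt{6}}{10} - \frac{1}{375872 + 63687} = \frac{\sqrt{6}}{10} - \frac{1}{439559} = - \frac{1}{439559} + \frac{\sqrt{6}}{10}$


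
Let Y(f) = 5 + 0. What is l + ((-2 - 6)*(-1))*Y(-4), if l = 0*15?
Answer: 40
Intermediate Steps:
Y(f) = 5
l = 0
l + ((-2 - 6)*(-1))*Y(-4) = 0 + ((-2 - 6)*(-1))*5 = 0 - 8*(-1)*5 = 0 + 8*5 = 0 + 40 = 40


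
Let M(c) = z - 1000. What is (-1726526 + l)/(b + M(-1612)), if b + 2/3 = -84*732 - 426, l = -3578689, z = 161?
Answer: 15915645/188261 ≈ 84.540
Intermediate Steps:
b = -185744/3 (b = -⅔ + (-84*732 - 426) = -⅔ + (-61488 - 426) = -⅔ - 61914 = -185744/3 ≈ -61915.)
M(c) = -839 (M(c) = 161 - 1000 = -839)
(-1726526 + l)/(b + M(-1612)) = (-1726526 - 3578689)/(-185744/3 - 839) = -5305215/(-188261/3) = -5305215*(-3/188261) = 15915645/188261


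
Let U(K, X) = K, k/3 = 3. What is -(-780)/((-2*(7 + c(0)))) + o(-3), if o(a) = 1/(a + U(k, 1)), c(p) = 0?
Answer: -2333/42 ≈ -55.548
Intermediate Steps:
k = 9 (k = 3*3 = 9)
o(a) = 1/(9 + a) (o(a) = 1/(a + 9) = 1/(9 + a))
-(-780)/((-2*(7 + c(0)))) + o(-3) = -(-780)/((-2*(7 + 0))) + 1/(9 - 3) = -(-780)/((-2*7)) + 1/6 = -(-780)/(-14) + ⅙ = -(-780)*(-1)/14 + ⅙ = -156*5/14 + ⅙ = -390/7 + ⅙ = -2333/42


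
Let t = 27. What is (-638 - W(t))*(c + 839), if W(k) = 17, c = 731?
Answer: -1028350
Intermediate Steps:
(-638 - W(t))*(c + 839) = (-638 - 1*17)*(731 + 839) = (-638 - 17)*1570 = -655*1570 = -1028350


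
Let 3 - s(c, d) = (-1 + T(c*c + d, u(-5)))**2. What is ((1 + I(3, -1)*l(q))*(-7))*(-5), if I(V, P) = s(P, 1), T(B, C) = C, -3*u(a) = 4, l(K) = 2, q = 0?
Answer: -1225/9 ≈ -136.11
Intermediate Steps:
u(a) = -4/3 (u(a) = -1/3*4 = -4/3)
s(c, d) = -22/9 (s(c, d) = 3 - (-1 - 4/3)**2 = 3 - (-7/3)**2 = 3 - 1*49/9 = 3 - 49/9 = -22/9)
I(V, P) = -22/9
((1 + I(3, -1)*l(q))*(-7))*(-5) = ((1 - 22/9*2)*(-7))*(-5) = ((1 - 44/9)*(-7))*(-5) = -35/9*(-7)*(-5) = (245/9)*(-5) = -1225/9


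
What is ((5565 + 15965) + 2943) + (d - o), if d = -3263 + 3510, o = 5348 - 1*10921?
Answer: 30293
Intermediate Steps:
o = -5573 (o = 5348 - 10921 = -5573)
d = 247
((5565 + 15965) + 2943) + (d - o) = ((5565 + 15965) + 2943) + (247 - 1*(-5573)) = (21530 + 2943) + (247 + 5573) = 24473 + 5820 = 30293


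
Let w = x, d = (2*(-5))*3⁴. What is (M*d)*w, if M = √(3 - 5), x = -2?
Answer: 1620*I*√2 ≈ 2291.0*I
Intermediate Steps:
d = -810 (d = -10*81 = -810)
w = -2
M = I*√2 (M = √(-2) = I*√2 ≈ 1.4142*I)
(M*d)*w = ((I*√2)*(-810))*(-2) = -810*I*√2*(-2) = 1620*I*√2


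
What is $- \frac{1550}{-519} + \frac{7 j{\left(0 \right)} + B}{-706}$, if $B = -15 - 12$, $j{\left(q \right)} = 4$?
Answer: $\frac{1093781}{366414} \approx 2.9851$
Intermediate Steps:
$B = -27$
$- \frac{1550}{-519} + \frac{7 j{\left(0 \right)} + B}{-706} = - \frac{1550}{-519} + \frac{7 \cdot 4 - 27}{-706} = \left(-1550\right) \left(- \frac{1}{519}\right) + \left(28 - 27\right) \left(- \frac{1}{706}\right) = \frac{1550}{519} + 1 \left(- \frac{1}{706}\right) = \frac{1550}{519} - \frac{1}{706} = \frac{1093781}{366414}$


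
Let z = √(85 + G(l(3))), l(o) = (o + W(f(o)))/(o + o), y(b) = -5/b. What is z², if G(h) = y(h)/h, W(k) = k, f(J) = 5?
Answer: 1315/16 ≈ 82.188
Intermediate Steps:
l(o) = (5 + o)/(2*o) (l(o) = (o + 5)/(o + o) = (5 + o)/((2*o)) = (5 + o)*(1/(2*o)) = (5 + o)/(2*o))
G(h) = -5/h² (G(h) = (-5/h)/h = -5/h²)
z = √1315/4 (z = √(85 - 5*36/(5 + 3)²) = √(85 - 5/((½)*(⅓)*8)²) = √(85 - 5/(4/3)²) = √(85 - 5*9/16) = √(85 - 45/16) = √(1315/16) = √1315/4 ≈ 9.0657)
z² = (√1315/4)² = 1315/16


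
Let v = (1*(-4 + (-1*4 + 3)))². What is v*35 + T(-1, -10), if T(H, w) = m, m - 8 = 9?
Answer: 892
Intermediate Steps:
m = 17 (m = 8 + 9 = 17)
T(H, w) = 17
v = 25 (v = (1*(-4 + (-4 + 3)))² = (1*(-4 - 1))² = (1*(-5))² = (-5)² = 25)
v*35 + T(-1, -10) = 25*35 + 17 = 875 + 17 = 892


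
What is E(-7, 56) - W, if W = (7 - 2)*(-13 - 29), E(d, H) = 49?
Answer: 259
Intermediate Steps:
W = -210 (W = 5*(-42) = -210)
E(-7, 56) - W = 49 - 1*(-210) = 49 + 210 = 259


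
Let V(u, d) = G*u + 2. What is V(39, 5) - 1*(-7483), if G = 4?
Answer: 7641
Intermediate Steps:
V(u, d) = 2 + 4*u (V(u, d) = 4*u + 2 = 2 + 4*u)
V(39, 5) - 1*(-7483) = (2 + 4*39) - 1*(-7483) = (2 + 156) + 7483 = 158 + 7483 = 7641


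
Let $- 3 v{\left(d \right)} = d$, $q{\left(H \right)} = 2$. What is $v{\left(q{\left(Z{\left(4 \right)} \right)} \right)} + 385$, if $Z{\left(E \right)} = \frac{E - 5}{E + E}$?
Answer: $\frac{1153}{3} \approx 384.33$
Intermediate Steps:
$Z{\left(E \right)} = \frac{-5 + E}{2 E}$
$v{\left(d \right)} = - \frac{d}{3}$
$v{\left(q{\left(Z{\left(4 \right)} \right)} \right)} + 385 = \left(- \frac{1}{3}\right) 2 + 385 = - \frac{2}{3} + 385 = \frac{1153}{3}$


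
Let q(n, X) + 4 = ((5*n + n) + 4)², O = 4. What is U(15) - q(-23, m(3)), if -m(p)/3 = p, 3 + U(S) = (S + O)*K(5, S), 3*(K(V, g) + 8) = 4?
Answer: -54245/3 ≈ -18082.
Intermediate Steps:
K(V, g) = -20/3 (K(V, g) = -8 + (⅓)*4 = -8 + 4/3 = -20/3)
U(S) = -89/3 - 20*S/3 (U(S) = -3 + (S + 4)*(-20/3) = -3 + (4 + S)*(-20/3) = -3 + (-80/3 - 20*S/3) = -89/3 - 20*S/3)
m(p) = -3*p
q(n, X) = -4 + (4 + 6*n)² (q(n, X) = -4 + ((5*n + n) + 4)² = -4 + (6*n + 4)² = -4 + (4 + 6*n)²)
U(15) - q(-23, m(3)) = (-89/3 - 20/3*15) - (-4 + 4*(2 + 3*(-23))²) = (-89/3 - 100) - (-4 + 4*(2 - 69)²) = -389/3 - (-4 + 4*(-67)²) = -389/3 - (-4 + 4*4489) = -389/3 - (-4 + 17956) = -389/3 - 1*17952 = -389/3 - 17952 = -54245/3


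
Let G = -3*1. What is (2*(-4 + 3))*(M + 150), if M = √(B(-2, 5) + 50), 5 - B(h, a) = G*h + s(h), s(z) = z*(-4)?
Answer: -300 - 2*√41 ≈ -312.81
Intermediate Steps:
G = -3
s(z) = -4*z
B(h, a) = 5 + 7*h (B(h, a) = 5 - (-3*h - 4*h) = 5 - (-7)*h = 5 + 7*h)
M = √41 (M = √((5 + 7*(-2)) + 50) = √((5 - 14) + 50) = √(-9 + 50) = √41 ≈ 6.4031)
(2*(-4 + 3))*(M + 150) = (2*(-4 + 3))*(√41 + 150) = (2*(-1))*(150 + √41) = -2*(150 + √41) = -300 - 2*√41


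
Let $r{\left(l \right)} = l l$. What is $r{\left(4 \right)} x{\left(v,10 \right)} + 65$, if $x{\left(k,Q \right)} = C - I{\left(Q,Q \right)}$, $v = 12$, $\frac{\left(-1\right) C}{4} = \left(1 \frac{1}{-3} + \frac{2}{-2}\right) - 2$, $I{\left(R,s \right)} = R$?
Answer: $\frac{355}{3} \approx 118.33$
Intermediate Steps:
$r{\left(l \right)} = l^{2}$
$C = \frac{40}{3}$ ($C = - 4 \left(\left(1 \frac{1}{-3} + \frac{2}{-2}\right) - 2\right) = - 4 \left(\left(1 \left(- \frac{1}{3}\right) + 2 \left(- \frac{1}{2}\right)\right) - 2\right) = - 4 \left(\left(- \frac{1}{3} - 1\right) - 2\right) = - 4 \left(- \frac{4}{3} - 2\right) = \left(-4\right) \left(- \frac{10}{3}\right) = \frac{40}{3} \approx 13.333$)
$x{\left(k,Q \right)} = \frac{40}{3} - Q$
$r{\left(4 \right)} x{\left(v,10 \right)} + 65 = 4^{2} \left(\frac{40}{3} - 10\right) + 65 = 16 \left(\frac{40}{3} - 10\right) + 65 = 16 \cdot \frac{10}{3} + 65 = \frac{160}{3} + 65 = \frac{355}{3}$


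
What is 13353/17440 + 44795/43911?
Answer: 80445199/45047520 ≈ 1.7858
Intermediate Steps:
13353/17440 + 44795/43911 = 13353*(1/17440) + 44795*(1/43911) = 13353/17440 + 2635/2583 = 80445199/45047520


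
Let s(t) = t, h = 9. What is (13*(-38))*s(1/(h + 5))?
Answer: -247/7 ≈ -35.286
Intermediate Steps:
(13*(-38))*s(1/(h + 5)) = (13*(-38))/(9 + 5) = -494/14 = -494*1/14 = -247/7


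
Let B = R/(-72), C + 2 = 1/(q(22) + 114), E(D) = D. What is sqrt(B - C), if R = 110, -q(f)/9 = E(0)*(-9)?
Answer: sqrt(6023)/114 ≈ 0.68077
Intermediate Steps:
q(f) = 0 (q(f) = -0*(-9) = -9*0 = 0)
C = -227/114 (C = -2 + 1/(0 + 114) = -2 + 1/114 = -227/114 ≈ -1.9912)
B = -55/36 (B = 110/(-72) = 110*(-1/72) = -55/36 ≈ -1.5278)
sqrt(B - C) = sqrt(-55/36 - 1*(-227/114)) = sqrt(-55/36 + 227/114) = sqrt(317/684) = sqrt(6023)/114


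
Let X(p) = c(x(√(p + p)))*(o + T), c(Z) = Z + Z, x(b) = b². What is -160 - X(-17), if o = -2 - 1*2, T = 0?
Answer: -432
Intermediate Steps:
o = -4 (o = -2 - 2 = -4)
c(Z) = 2*Z
X(p) = -16*p (X(p) = (2*(√(p + p))²)*(-4 + 0) = (2*(√(2*p))²)*(-4) = (2*(√2*√p)²)*(-4) = (2*(2*p))*(-4) = (4*p)*(-4) = -16*p)
-160 - X(-17) = -160 - (-16)*(-17) = -160 - 1*272 = -160 - 272 = -432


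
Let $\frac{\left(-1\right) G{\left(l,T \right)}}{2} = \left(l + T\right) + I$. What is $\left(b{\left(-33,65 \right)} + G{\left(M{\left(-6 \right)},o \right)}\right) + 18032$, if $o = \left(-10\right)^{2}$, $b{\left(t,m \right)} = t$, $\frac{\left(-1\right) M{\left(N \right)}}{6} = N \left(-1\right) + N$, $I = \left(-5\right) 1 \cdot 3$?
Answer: $17829$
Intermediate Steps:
$I = -15$ ($I = \left(-5\right) 3 = -15$)
$M{\left(N \right)} = 0$ ($M{\left(N \right)} = - 6 \left(N \left(-1\right) + N\right) = - 6 \left(- N + N\right) = \left(-6\right) 0 = 0$)
$o = 100$
$G{\left(l,T \right)} = 30 - 2 T - 2 l$ ($G{\left(l,T \right)} = - 2 \left(\left(l + T\right) - 15\right) = - 2 \left(\left(T + l\right) - 15\right) = - 2 \left(-15 + T + l\right) = 30 - 2 T - 2 l$)
$\left(b{\left(-33,65 \right)} + G{\left(M{\left(-6 \right)},o \right)}\right) + 18032 = \left(-33 - 170\right) + 18032 = -203 + 18032 = 17829$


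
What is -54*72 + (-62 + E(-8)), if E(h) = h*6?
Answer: -3998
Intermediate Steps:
E(h) = 6*h
-54*72 + (-62 + E(-8)) = -54*72 + (-62 + 6*(-8)) = -3888 + (-62 - 48) = -3888 - 110 = -3998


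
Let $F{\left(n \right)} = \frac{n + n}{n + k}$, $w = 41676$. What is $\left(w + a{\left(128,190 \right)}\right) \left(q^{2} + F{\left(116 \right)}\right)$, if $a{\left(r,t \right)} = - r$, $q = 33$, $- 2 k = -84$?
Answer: $\frac{3579235556}{79} \approx 4.5307 \cdot 10^{7}$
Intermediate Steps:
$k = 42$ ($k = \left(- \frac{1}{2}\right) \left(-84\right) = 42$)
$F{\left(n \right)} = \frac{2 n}{42 + n}$ ($F{\left(n \right)} = \frac{n + n}{n + 42} = \frac{2 n}{42 + n}$)
$\left(w + a{\left(128,190 \right)}\right) \left(q^{2} + F{\left(116 \right)}\right) = \left(41676 - 128\right) \left(33^{2} + 2 \cdot 116 \frac{1}{42 + 116}\right) = \left(41676 - 128\right) \left(1089 + 2 \cdot 116 \cdot \frac{1}{158}\right) = 41548 \left(1089 + 2 \cdot 116 \cdot \frac{1}{158}\right) = 41548 \left(1089 + \frac{116}{79}\right) = 41548 \cdot \frac{86147}{79} = \frac{3579235556}{79}$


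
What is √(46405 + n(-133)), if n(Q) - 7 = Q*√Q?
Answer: √(46412 - 133*I*√133) ≈ 215.46 - 3.559*I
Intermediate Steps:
n(Q) = 7 + Q^(3/2) (n(Q) = 7 + Q*√Q = 7 + Q^(3/2))
√(46405 + n(-133)) = √(46405 + (7 + (-133)^(3/2))) = √(46405 + (7 - 133*I*√133)) = √(46412 - 133*I*√133)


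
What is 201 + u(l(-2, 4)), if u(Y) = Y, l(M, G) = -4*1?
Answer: 197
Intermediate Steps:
l(M, G) = -4
201 + u(l(-2, 4)) = 201 - 4 = 197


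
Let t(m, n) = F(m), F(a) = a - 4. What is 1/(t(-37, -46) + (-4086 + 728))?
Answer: -1/3399 ≈ -0.00029420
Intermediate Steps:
F(a) = -4 + a
t(m, n) = -4 + m
1/(t(-37, -46) + (-4086 + 728)) = 1/((-4 - 37) + (-4086 + 728)) = 1/(-41 - 3358) = 1/(-3399) = -1/3399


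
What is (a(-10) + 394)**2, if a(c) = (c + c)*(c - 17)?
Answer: 872356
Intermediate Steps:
a(c) = 2*c*(-17 + c) (a(c) = (2*c)*(-17 + c) = 2*c*(-17 + c))
(a(-10) + 394)**2 = (2*(-10)*(-17 - 10) + 394)**2 = (2*(-10)*(-27) + 394)**2 = (540 + 394)**2 = 934**2 = 872356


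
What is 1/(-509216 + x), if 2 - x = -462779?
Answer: -1/46435 ≈ -2.1535e-5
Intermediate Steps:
x = 462781 (x = 2 - 1*(-462779) = 2 + 462779 = 462781)
1/(-509216 + x) = 1/(-509216 + 462781) = 1/(-46435) = -1/46435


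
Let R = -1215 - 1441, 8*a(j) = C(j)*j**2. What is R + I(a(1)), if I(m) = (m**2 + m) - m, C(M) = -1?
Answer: -169983/64 ≈ -2656.0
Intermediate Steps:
a(j) = -j**2/8 (a(j) = (-j**2)/8 = -j**2/8)
I(m) = m**2 (I(m) = (m + m**2) - m = m**2)
R = -2656
R + I(a(1)) = -2656 + (-1/8*1**2)**2 = -2656 + (-1/8*1)**2 = -2656 + (-1/8)**2 = -2656 + 1/64 = -169983/64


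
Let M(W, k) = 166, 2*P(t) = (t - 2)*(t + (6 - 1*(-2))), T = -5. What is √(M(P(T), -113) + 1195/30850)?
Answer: √6320912030/6170 ≈ 12.886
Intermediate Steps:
P(t) = (-2 + t)*(8 + t)/2 (P(t) = ((t - 2)*(t + (6 - 1*(-2))))/2 = ((-2 + t)*(t + (6 + 2)))/2 = ((-2 + t)*(t + 8))/2 = ((-2 + t)*(8 + t))/2 = (-2 + t)*(8 + t)/2)
√(M(P(T), -113) + 1195/30850) = √(166 + 1195/30850) = √(166 + 1195*(1/30850)) = √(166 + 239/6170) = √(1024459/6170) = √6320912030/6170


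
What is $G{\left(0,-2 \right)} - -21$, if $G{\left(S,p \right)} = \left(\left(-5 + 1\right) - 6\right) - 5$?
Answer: $6$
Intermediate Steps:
$G{\left(S,p \right)} = -15$ ($G{\left(S,p \right)} = \left(-4 - 6\right) - 5 = -10 - 5 = -15$)
$G{\left(0,-2 \right)} - -21 = -15 - -21 = -15 + 21 = 6$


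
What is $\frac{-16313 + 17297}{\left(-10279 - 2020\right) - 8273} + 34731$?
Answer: $\frac{178621287}{5143} \approx 34731.0$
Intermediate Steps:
$\frac{-16313 + 17297}{\left(-10279 - 2020\right) - 8273} + 34731 = \frac{984}{\left(-10279 - 2020\right) - 8273} + 34731 = \frac{984}{-12299 - 8273} + 34731 = \frac{984}{-20572} + 34731 = 984 \left(- \frac{1}{20572}\right) + 34731 = - \frac{246}{5143} + 34731 = \frac{178621287}{5143}$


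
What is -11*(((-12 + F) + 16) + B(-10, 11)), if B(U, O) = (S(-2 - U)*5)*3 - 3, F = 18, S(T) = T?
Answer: -1529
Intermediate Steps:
B(U, O) = -33 - 15*U (B(U, O) = ((-2 - U)*5)*3 - 3 = (-10 - 5*U)*3 - 3 = (-30 - 15*U) - 3 = -33 - 15*U)
-11*(((-12 + F) + 16) + B(-10, 11)) = -11*(((-12 + 18) + 16) + (-33 - 15*(-10))) = -11*((6 + 16) + (-33 + 150)) = -11*(22 + 117) = -11*139 = -1529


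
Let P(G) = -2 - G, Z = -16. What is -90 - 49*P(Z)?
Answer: -776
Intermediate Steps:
-90 - 49*P(Z) = -90 - 49*(-2 - 1*(-16)) = -90 - 49*(-2 + 16) = -90 - 49*14 = -90 - 686 = -776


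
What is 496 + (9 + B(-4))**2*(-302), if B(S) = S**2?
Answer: -188254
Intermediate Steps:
496 + (9 + B(-4))**2*(-302) = 496 + (9 + (-4)**2)**2*(-302) = 496 + (9 + 16)**2*(-302) = 496 + 25**2*(-302) = 496 + 625*(-302) = 496 - 188750 = -188254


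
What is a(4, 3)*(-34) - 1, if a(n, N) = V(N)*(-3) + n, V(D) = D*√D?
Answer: -137 + 306*√3 ≈ 393.01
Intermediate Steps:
V(D) = D^(3/2)
a(n, N) = n - 3*N^(3/2) (a(n, N) = N^(3/2)*(-3) + n = -3*N^(3/2) + n = n - 3*N^(3/2))
a(4, 3)*(-34) - 1 = (4 - 9*√3)*(-34) - 1 = (-136 + 306*√3) - 1 = -137 + 306*√3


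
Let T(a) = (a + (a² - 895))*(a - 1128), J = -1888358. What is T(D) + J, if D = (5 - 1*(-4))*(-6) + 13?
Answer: -2759263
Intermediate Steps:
D = -41 (D = (5 + 4)*(-6) + 13 = 9*(-6) + 13 = -54 + 13 = -41)
T(a) = (-1128 + a)*(-895 + a + a²) (T(a) = (a + (-895 + a²))*(-1128 + a) = (-895 + a + a²)*(-1128 + a) = (-1128 + a)*(-895 + a + a²))
T(D) + J = (1009560 + (-41)³ - 2023*(-41) - 1127*(-41)²) - 1888358 = (1009560 - 68921 + 82943 - 1127*1681) - 1888358 = (1009560 - 68921 + 82943 - 1894487) - 1888358 = -870905 - 1888358 = -2759263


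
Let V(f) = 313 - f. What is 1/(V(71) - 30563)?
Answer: -1/30321 ≈ -3.2980e-5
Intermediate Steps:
1/(V(71) - 30563) = 1/((313 - 1*71) - 30563) = 1/((313 - 71) - 30563) = 1/(242 - 30563) = 1/(-30321) = -1/30321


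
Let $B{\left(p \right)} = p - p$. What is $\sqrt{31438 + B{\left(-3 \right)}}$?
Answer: $\sqrt{31438} \approx 177.31$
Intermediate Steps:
$B{\left(p \right)} = 0$
$\sqrt{31438 + B{\left(-3 \right)}} = \sqrt{31438 + 0} = \sqrt{31438}$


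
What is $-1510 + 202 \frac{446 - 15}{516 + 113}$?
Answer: $- \frac{862728}{629} \approx -1371.6$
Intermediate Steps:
$-1510 + 202 \frac{446 - 15}{516 + 113} = -1510 + 202 \cdot \frac{431}{629} = -1510 + \frac{87062}{629} = - \frac{862728}{629}$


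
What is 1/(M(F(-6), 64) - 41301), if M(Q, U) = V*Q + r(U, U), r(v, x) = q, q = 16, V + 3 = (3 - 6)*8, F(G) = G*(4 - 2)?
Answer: -1/40961 ≈ -2.4413e-5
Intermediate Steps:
F(G) = 2*G (F(G) = G*2 = 2*G)
V = -27 (V = -3 + (3 - 6)*8 = -3 - 3*8 = -3 - 24 = -27)
r(v, x) = 16
M(Q, U) = 16 - 27*Q (M(Q, U) = -27*Q + 16 = 16 - 27*Q)
1/(M(F(-6), 64) - 41301) = 1/((16 - 54*(-6)) - 41301) = 1/((16 - 27*(-12)) - 41301) = 1/((16 + 324) - 41301) = 1/(340 - 41301) = 1/(-40961) = -1/40961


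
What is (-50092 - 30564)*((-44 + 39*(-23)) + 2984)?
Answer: -164780208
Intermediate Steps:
(-50092 - 30564)*((-44 + 39*(-23)) + 2984) = -80656*((-44 - 897) + 2984) = -80656*(-941 + 2984) = -80656*2043 = -164780208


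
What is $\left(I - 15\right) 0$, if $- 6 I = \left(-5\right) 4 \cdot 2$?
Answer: $0$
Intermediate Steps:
$I = \frac{20}{3}$ ($I = - \frac{\left(-5\right) 4 \cdot 2}{6} = - \frac{\left(-20\right) 2}{6} = \left(- \frac{1}{6}\right) \left(-40\right) = \frac{20}{3} \approx 6.6667$)
$\left(I - 15\right) 0 = \left(\frac{20}{3} - 15\right) 0 = \left(- \frac{25}{3}\right) 0 = 0$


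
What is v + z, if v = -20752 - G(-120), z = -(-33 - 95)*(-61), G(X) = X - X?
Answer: -28560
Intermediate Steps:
G(X) = 0
z = -7808 (z = -(-128)*(-61) = -1*7808 = -7808)
v = -20752 (v = -20752 - 1*0 = -20752 + 0 = -20752)
v + z = -20752 - 7808 = -28560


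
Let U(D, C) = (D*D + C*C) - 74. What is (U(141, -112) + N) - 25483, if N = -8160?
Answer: -1292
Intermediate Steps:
U(D, C) = -74 + C**2 + D**2 (U(D, C) = (D**2 + C**2) - 74 = (C**2 + D**2) - 74 = -74 + C**2 + D**2)
(U(141, -112) + N) - 25483 = ((-74 + (-112)**2 + 141**2) - 8160) - 25483 = ((-74 + 12544 + 19881) - 8160) - 25483 = (32351 - 8160) - 25483 = 24191 - 25483 = -1292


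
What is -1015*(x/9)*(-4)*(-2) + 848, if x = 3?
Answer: -5576/3 ≈ -1858.7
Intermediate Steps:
-1015*(x/9)*(-4)*(-2) + 848 = -1015*(3/9)*(-4)*(-2) + 848 = -1015*(3*(⅑))*(-4)*(-2) + 848 = -1015*(⅓)*(-4)*(-2) + 848 = -(-4060)*(-2)/3 + 848 = -1015*8/3 + 848 = -8120/3 + 848 = -5576/3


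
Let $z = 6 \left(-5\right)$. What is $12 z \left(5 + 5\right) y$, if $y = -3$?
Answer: $10800$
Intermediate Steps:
$z = -30$
$12 z \left(5 + 5\right) y = 12 \left(-30\right) \left(5 + 5\right) \left(-3\right) = - 360 \cdot 10 \left(-3\right) = \left(-360\right) \left(-30\right) = 10800$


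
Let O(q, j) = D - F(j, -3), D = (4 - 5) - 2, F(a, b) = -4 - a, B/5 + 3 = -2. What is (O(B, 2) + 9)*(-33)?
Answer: -396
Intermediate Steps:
B = -25 (B = -15 + 5*(-2) = -15 - 10 = -25)
D = -3 (D = -1 - 2 = -3)
O(q, j) = 1 + j (O(q, j) = -3 - (-4 - j) = -3 + (4 + j) = 1 + j)
(O(B, 2) + 9)*(-33) = ((1 + 2) + 9)*(-33) = (3 + 9)*(-33) = 12*(-33) = -396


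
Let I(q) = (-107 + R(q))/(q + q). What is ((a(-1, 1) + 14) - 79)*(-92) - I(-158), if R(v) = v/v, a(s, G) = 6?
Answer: 857571/158 ≈ 5427.7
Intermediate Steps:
R(v) = 1
I(q) = -53/q (I(q) = (-107 + 1)/(q + q) = -106*1/(2*q) = -53/q)
((a(-1, 1) + 14) - 79)*(-92) - I(-158) = ((6 + 14) - 79)*(-92) - (-53)/(-158) = (20 - 79)*(-92) - (-53)*(-1)/158 = -59*(-92) - 1*53/158 = 5428 - 53/158 = 857571/158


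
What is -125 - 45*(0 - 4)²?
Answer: -845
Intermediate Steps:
-125 - 45*(0 - 4)² = -125 - 45*(-4)² = -125 - 45*16 = -125 - 720 = -845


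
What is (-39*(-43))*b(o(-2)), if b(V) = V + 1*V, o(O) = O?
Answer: -6708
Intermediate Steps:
b(V) = 2*V (b(V) = V + V = 2*V)
(-39*(-43))*b(o(-2)) = (-39*(-43))*(2*(-2)) = 1677*(-4) = -6708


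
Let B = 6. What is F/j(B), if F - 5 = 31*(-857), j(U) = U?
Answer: -4427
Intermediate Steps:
F = -26562 (F = 5 + 31*(-857) = 5 - 26567 = -26562)
F/j(B) = -26562/6 = -26562*1/6 = -4427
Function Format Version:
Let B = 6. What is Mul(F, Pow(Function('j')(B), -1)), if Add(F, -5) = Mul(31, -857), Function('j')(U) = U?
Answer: -4427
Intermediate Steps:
F = -26562 (F = Add(5, Mul(31, -857)) = Add(5, -26567) = -26562)
Mul(F, Pow(Function('j')(B), -1)) = Mul(-26562, Pow(6, -1)) = Mul(-26562, Rational(1, 6)) = -4427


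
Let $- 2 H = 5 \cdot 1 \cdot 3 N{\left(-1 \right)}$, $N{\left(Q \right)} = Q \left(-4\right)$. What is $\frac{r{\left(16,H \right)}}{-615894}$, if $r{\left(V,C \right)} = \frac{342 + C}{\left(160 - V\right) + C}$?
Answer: $- \frac{26}{5850993} \approx -4.4437 \cdot 10^{-6}$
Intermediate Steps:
$N{\left(Q \right)} = - 4 Q$
$H = -30$ ($H = - \frac{5 \cdot 1 \cdot 3 \left(\left(-4\right) \left(-1\right)\right)}{2} = - \frac{5 \cdot 3 \cdot 4}{2} = - \frac{15 \cdot 4}{2} = \left(- \frac{1}{2}\right) 60 = -30$)
$r{\left(V,C \right)} = \frac{342 + C}{160 + C - V}$
$\frac{r{\left(16,H \right)}}{-615894} = \frac{\frac{1}{160 - 30 - 16} \left(342 - 30\right)}{-615894} = \frac{1}{160 - 30 - 16} \cdot 312 \left(- \frac{1}{615894}\right) = \frac{1}{114} \cdot 312 \left(- \frac{1}{615894}\right) = \frac{52}{19} \left(- \frac{1}{615894}\right) = - \frac{26}{5850993}$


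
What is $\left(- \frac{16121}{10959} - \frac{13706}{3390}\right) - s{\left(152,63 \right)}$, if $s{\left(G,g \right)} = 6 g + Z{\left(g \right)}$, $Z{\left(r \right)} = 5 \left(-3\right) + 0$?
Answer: $- \frac{2281778479}{6191835} \approx -368.51$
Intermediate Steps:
$Z{\left(r \right)} = -15$ ($Z{\left(r \right)} = -15 + 0 = -15$)
$s{\left(G,g \right)} = -15 + 6 g$ ($s{\left(G,g \right)} = 6 g - 15 = -15 + 6 g$)
$\left(- \frac{16121}{10959} - \frac{13706}{3390}\right) - s{\left(152,63 \right)} = \left(- \frac{16121}{10959} - \frac{13706}{3390}\right) - \left(-15 + 6 \cdot 63\right) = \left(\left(-16121\right) \frac{1}{10959} - \frac{6853}{1695}\right) - \left(-15 + 378\right) = \left(- \frac{16121}{10959} - \frac{6853}{1695}\right) - 363 = - \frac{34142374}{6191835} - 363 = - \frac{2281778479}{6191835}$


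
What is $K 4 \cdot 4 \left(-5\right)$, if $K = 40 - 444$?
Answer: $32320$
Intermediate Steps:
$K = -404$ ($K = 40 - 444 = -404$)
$K 4 \cdot 4 \left(-5\right) = - 404 \cdot 4 \cdot 4 \left(-5\right) = - 404 \cdot 16 \left(-5\right) = \left(-404\right) \left(-80\right) = 32320$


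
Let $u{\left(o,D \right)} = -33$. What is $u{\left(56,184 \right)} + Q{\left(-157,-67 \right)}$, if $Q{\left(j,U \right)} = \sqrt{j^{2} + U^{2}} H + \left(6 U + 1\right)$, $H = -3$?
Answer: $-434 - 3 \sqrt{29138} \approx -946.1$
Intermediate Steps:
$Q{\left(j,U \right)} = 1 - 3 \sqrt{U^{2} + j^{2}} + 6 U$ ($Q{\left(j,U \right)} = \sqrt{j^{2} + U^{2}} \left(-3\right) + \left(6 U + 1\right) = \sqrt{U^{2} + j^{2}} \left(-3\right) + \left(1 + 6 U\right) = - 3 \sqrt{U^{2} + j^{2}} + \left(1 + 6 U\right) = 1 - 3 \sqrt{U^{2} + j^{2}} + 6 U$)
$u{\left(56,184 \right)} + Q{\left(-157,-67 \right)} = -33 + \left(1 - 3 \sqrt{\left(-67\right)^{2} + \left(-157\right)^{2}} + 6 \left(-67\right)\right) = -33 - \left(401 + 3 \sqrt{4489 + 24649}\right) = -33 - \left(401 + 3 \sqrt{29138}\right) = -434 - 3 \sqrt{29138}$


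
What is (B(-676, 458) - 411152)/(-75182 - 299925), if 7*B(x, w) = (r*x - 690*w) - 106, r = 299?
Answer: 72262/55867 ≈ 1.2935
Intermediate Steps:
B(x, w) = -106/7 - 690*w/7 + 299*x/7 (B(x, w) = ((299*x - 690*w) - 106)/7 = ((-690*w + 299*x) - 106)/7 = (-106 - 690*w + 299*x)/7 = -106/7 - 690*w/7 + 299*x/7)
(B(-676, 458) - 411152)/(-75182 - 299925) = ((-106/7 - 690/7*458 + (299/7)*(-676)) - 411152)/(-75182 - 299925) = ((-106/7 - 316020/7 - 202124/7) - 411152)/(-375107) = (-518250/7 - 411152)*(-1/375107) = -3396314/7*(-1/375107) = 72262/55867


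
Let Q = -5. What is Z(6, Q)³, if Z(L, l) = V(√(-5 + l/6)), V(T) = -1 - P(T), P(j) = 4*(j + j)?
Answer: 1119 + 4444*I*√210/9 ≈ 1119.0 + 7155.5*I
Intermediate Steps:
P(j) = 8*j (P(j) = 4*(2*j) = 8*j)
V(T) = -1 - 8*T
Z(L, l) = -1 - 8*√(-5 + l/6)
Z(6, Q)³ = (-1 - 4*√(-180 + 6*(-5))/3)³ = (-1 - 4*√(-180 - 30)/3)³ = (-1 - 4*I*√210/3)³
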